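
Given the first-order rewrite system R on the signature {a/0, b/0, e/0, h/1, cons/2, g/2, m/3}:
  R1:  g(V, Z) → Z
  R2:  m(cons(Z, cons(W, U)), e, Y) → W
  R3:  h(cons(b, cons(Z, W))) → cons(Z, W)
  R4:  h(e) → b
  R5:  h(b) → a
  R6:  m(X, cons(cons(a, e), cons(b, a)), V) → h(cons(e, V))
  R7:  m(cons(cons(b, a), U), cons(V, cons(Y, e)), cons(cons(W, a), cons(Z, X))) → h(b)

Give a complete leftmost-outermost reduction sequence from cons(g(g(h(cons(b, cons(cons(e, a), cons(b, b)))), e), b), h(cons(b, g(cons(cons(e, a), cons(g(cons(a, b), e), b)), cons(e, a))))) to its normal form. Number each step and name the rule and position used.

1. cons(g(g(h(cons(b, cons(cons(e, a), cons(b, b)))), e), b), h(cons(b, g(cons(cons(e, a), cons(g(cons(a, b), e), b)), cons(e, a)))))  →  cons(b, h(cons(b, g(cons(cons(e, a), cons(g(cons(a, b), e), b)), cons(e, a)))))   [R1 at 1]
2. cons(b, h(cons(b, g(cons(cons(e, a), cons(g(cons(a, b), e), b)), cons(e, a)))))  →  cons(b, h(cons(b, cons(e, a))))   [R1 at 2.1.2]
3. cons(b, h(cons(b, cons(e, a))))  →  cons(b, cons(e, a))   [R3 at 2]

cons(b, cons(e, a))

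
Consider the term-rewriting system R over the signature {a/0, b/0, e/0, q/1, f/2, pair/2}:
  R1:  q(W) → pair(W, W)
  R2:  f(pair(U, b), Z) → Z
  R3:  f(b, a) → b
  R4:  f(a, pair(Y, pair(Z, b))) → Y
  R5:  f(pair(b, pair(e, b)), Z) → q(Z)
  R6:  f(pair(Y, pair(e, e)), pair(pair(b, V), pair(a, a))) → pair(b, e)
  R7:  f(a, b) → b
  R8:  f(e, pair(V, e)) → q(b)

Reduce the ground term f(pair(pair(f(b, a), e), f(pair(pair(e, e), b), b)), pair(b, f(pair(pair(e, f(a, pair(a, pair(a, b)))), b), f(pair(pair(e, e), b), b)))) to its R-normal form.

pair(b, b)

1. f(pair(pair(f(b, a), e), f(pair(pair(e, e), b), b)), pair(b, f(pair(pair(e, f(a, pair(a, pair(a, b)))), b), f(pair(pair(e, e), b), b))))  →  f(pair(pair(b, e), f(pair(pair(e, e), b), b)), pair(b, f(pair(pair(e, f(a, pair(a, pair(a, b)))), b), f(pair(pair(e, e), b), b))))   [R3 at 1.1.1]
2. f(pair(pair(b, e), f(pair(pair(e, e), b), b)), pair(b, f(pair(pair(e, f(a, pair(a, pair(a, b)))), b), f(pair(pair(e, e), b), b))))  →  f(pair(pair(b, e), b), pair(b, f(pair(pair(e, f(a, pair(a, pair(a, b)))), b), f(pair(pair(e, e), b), b))))   [R2 at 1.2]
3. f(pair(pair(b, e), b), pair(b, f(pair(pair(e, f(a, pair(a, pair(a, b)))), b), f(pair(pair(e, e), b), b))))  →  pair(b, f(pair(pair(e, f(a, pair(a, pair(a, b)))), b), f(pair(pair(e, e), b), b)))   [R2 at ε]
4. pair(b, f(pair(pair(e, f(a, pair(a, pair(a, b)))), b), f(pair(pair(e, e), b), b)))  →  pair(b, f(pair(pair(e, e), b), b))   [R2 at 2]
5. pair(b, f(pair(pair(e, e), b), b))  →  pair(b, b)   [R2 at 2]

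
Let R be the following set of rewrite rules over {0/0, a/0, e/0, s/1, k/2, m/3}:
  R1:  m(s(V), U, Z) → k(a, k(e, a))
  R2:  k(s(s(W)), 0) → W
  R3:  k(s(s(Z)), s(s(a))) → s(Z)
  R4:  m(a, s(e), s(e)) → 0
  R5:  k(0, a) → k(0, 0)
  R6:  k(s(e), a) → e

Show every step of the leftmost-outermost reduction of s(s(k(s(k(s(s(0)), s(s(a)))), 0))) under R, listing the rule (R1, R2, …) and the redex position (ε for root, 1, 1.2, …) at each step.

s(s(0))

1. s(s(k(s(k(s(s(0)), s(s(a)))), 0)))  →  s(s(k(s(s(0)), 0)))   [R3 at 1.1.1.1]
2. s(s(k(s(s(0)), 0)))  →  s(s(0))   [R2 at 1.1]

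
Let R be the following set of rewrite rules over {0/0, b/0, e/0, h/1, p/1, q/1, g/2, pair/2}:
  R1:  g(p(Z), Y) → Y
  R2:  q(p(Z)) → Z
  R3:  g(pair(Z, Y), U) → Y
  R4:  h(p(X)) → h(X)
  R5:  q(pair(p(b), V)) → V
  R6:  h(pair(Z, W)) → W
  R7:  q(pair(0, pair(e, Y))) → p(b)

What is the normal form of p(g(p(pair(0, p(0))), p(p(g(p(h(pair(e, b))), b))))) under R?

p(p(p(b)))

1. p(g(p(pair(0, p(0))), p(p(g(p(h(pair(e, b))), b)))))  →  p(p(p(g(p(h(pair(e, b))), b))))   [R1 at 1]
2. p(p(p(g(p(h(pair(e, b))), b))))  →  p(p(p(b)))   [R1 at 1.1.1]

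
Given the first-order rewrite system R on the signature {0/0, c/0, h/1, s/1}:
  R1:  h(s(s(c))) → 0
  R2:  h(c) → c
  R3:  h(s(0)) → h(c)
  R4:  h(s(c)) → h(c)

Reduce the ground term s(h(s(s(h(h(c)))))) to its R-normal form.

1. s(h(s(s(h(h(c))))))  →  s(h(s(s(h(c)))))   [R2 at 1.1.1.1.1]
2. s(h(s(s(h(c)))))  →  s(h(s(s(c))))   [R2 at 1.1.1.1]
3. s(h(s(s(c))))  →  s(0)   [R1 at 1]

s(0)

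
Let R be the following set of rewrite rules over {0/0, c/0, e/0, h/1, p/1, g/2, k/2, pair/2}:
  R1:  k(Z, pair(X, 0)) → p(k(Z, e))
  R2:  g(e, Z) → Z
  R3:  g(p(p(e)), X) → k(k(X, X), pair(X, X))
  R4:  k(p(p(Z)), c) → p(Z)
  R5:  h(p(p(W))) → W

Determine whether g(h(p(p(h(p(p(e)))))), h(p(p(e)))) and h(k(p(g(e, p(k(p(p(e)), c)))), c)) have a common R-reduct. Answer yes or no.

yes — NF(t₁) = e, NF(t₂) = e

Reduce t₁ = g(h(p(p(h(p(p(e)))))), h(p(p(e)))):
1. g(h(p(p(h(p(p(e)))))), h(p(p(e))))  →  g(h(p(p(e))), h(p(p(e))))   [R5 at 1]
2. g(h(p(p(e))), h(p(p(e))))  →  g(e, h(p(p(e))))   [R5 at 1]
3. g(e, h(p(p(e))))  →  h(p(p(e)))   [R2 at ε]
4. h(p(p(e)))  →  e   [R5 at ε]

Reduce t₂ = h(k(p(g(e, p(k(p(p(e)), c)))), c)):
1. h(k(p(g(e, p(k(p(p(e)), c)))), c))  →  h(k(p(p(k(p(p(e)), c))), c))   [R2 at 1.1.1]
2. h(k(p(p(k(p(p(e)), c))), c))  →  h(p(k(p(p(e)), c)))   [R4 at 1]
3. h(p(k(p(p(e)), c)))  →  h(p(p(e)))   [R4 at 1.1]
4. h(p(p(e)))  →  e   [R5 at ε]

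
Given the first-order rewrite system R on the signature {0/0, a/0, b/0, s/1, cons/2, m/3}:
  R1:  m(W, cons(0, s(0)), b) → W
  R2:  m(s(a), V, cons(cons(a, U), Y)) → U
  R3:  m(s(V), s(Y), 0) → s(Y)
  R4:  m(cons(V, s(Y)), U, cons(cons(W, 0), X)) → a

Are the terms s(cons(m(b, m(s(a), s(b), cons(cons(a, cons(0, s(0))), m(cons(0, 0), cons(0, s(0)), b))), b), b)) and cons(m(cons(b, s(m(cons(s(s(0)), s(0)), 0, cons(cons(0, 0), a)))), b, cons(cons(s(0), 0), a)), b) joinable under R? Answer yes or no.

no — NF(t₁) = s(cons(b, b)), NF(t₂) = cons(a, b)

Reduce t₁ = s(cons(m(b, m(s(a), s(b), cons(cons(a, cons(0, s(0))), m(cons(0, 0), cons(0, s(0)), b))), b), b)):
1. s(cons(m(b, m(s(a), s(b), cons(cons(a, cons(0, s(0))), m(cons(0, 0), cons(0, s(0)), b))), b), b))  →  s(cons(m(b, cons(0, s(0)), b), b))   [R2 at 1.1.2]
2. s(cons(m(b, cons(0, s(0)), b), b))  →  s(cons(b, b))   [R1 at 1.1]

Reduce t₂ = cons(m(cons(b, s(m(cons(s(s(0)), s(0)), 0, cons(cons(0, 0), a)))), b, cons(cons(s(0), 0), a)), b):
1. cons(m(cons(b, s(m(cons(s(s(0)), s(0)), 0, cons(cons(0, 0), a)))), b, cons(cons(s(0), 0), a)), b)  →  cons(a, b)   [R4 at 1]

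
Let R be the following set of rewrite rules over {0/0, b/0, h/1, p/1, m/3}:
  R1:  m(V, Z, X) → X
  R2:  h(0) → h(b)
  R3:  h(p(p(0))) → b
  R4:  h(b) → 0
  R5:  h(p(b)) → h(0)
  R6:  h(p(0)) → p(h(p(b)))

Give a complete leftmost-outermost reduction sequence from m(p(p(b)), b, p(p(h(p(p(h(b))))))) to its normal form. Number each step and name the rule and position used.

p(p(b))

1. m(p(p(b)), b, p(p(h(p(p(h(b)))))))  →  p(p(h(p(p(h(b))))))   [R1 at ε]
2. p(p(h(p(p(h(b))))))  →  p(p(h(p(p(0)))))   [R4 at 1.1.1.1.1]
3. p(p(h(p(p(0)))))  →  p(p(b))   [R3 at 1.1]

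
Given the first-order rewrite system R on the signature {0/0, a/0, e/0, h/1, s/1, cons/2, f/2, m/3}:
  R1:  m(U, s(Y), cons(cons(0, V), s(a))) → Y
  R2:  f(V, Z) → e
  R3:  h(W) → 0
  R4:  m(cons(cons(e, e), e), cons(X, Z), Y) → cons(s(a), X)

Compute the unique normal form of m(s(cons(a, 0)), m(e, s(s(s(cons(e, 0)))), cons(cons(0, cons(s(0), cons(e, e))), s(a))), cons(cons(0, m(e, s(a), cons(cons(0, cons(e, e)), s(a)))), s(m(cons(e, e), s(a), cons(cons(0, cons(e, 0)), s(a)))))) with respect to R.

1. m(s(cons(a, 0)), m(e, s(s(s(cons(e, 0)))), cons(cons(0, cons(s(0), cons(e, e))), s(a))), cons(cons(0, m(e, s(a), cons(cons(0, cons(e, e)), s(a)))), s(m(cons(e, e), s(a), cons(cons(0, cons(e, 0)), s(a))))))  →  m(s(cons(a, 0)), s(s(cons(e, 0))), cons(cons(0, m(e, s(a), cons(cons(0, cons(e, e)), s(a)))), s(m(cons(e, e), s(a), cons(cons(0, cons(e, 0)), s(a))))))   [R1 at 2]
2. m(s(cons(a, 0)), s(s(cons(e, 0))), cons(cons(0, m(e, s(a), cons(cons(0, cons(e, e)), s(a)))), s(m(cons(e, e), s(a), cons(cons(0, cons(e, 0)), s(a))))))  →  m(s(cons(a, 0)), s(s(cons(e, 0))), cons(cons(0, a), s(m(cons(e, e), s(a), cons(cons(0, cons(e, 0)), s(a))))))   [R1 at 3.1.2]
3. m(s(cons(a, 0)), s(s(cons(e, 0))), cons(cons(0, a), s(m(cons(e, e), s(a), cons(cons(0, cons(e, 0)), s(a))))))  →  m(s(cons(a, 0)), s(s(cons(e, 0))), cons(cons(0, a), s(a)))   [R1 at 3.2.1]
4. m(s(cons(a, 0)), s(s(cons(e, 0))), cons(cons(0, a), s(a)))  →  s(cons(e, 0))   [R1 at ε]

s(cons(e, 0))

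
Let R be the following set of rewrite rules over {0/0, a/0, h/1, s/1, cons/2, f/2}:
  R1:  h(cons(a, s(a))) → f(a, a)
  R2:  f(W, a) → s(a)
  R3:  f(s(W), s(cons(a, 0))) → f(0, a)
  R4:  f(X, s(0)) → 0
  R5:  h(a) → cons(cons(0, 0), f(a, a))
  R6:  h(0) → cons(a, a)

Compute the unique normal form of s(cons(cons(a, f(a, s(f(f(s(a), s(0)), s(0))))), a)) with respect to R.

s(cons(cons(a, 0), a))

1. s(cons(cons(a, f(a, s(f(f(s(a), s(0)), s(0))))), a))  →  s(cons(cons(a, f(a, s(0))), a))   [R4 at 1.1.2.2.1]
2. s(cons(cons(a, f(a, s(0))), a))  →  s(cons(cons(a, 0), a))   [R4 at 1.1.2]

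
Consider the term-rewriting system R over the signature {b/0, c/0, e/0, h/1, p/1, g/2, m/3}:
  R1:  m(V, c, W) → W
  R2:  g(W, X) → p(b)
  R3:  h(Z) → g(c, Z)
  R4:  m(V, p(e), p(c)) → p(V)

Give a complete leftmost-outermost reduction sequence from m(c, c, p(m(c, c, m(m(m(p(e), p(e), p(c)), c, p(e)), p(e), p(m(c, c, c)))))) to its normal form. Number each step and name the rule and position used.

1. m(c, c, p(m(c, c, m(m(m(p(e), p(e), p(c)), c, p(e)), p(e), p(m(c, c, c))))))  →  p(m(c, c, m(m(m(p(e), p(e), p(c)), c, p(e)), p(e), p(m(c, c, c)))))   [R1 at ε]
2. p(m(c, c, m(m(m(p(e), p(e), p(c)), c, p(e)), p(e), p(m(c, c, c)))))  →  p(m(m(m(p(e), p(e), p(c)), c, p(e)), p(e), p(m(c, c, c))))   [R1 at 1]
3. p(m(m(m(p(e), p(e), p(c)), c, p(e)), p(e), p(m(c, c, c))))  →  p(m(p(e), p(e), p(m(c, c, c))))   [R1 at 1.1]
4. p(m(p(e), p(e), p(m(c, c, c))))  →  p(m(p(e), p(e), p(c)))   [R1 at 1.3.1]
5. p(m(p(e), p(e), p(c)))  →  p(p(p(e)))   [R4 at 1]

p(p(p(e)))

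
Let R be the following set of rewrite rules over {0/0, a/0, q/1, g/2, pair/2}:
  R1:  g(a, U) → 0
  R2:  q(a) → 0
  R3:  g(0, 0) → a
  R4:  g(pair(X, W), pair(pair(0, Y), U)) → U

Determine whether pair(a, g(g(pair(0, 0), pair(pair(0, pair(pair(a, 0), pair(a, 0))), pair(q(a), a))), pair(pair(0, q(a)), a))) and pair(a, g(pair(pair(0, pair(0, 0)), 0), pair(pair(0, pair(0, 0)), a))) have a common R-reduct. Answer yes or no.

Reduce t₁ = pair(a, g(g(pair(0, 0), pair(pair(0, pair(pair(a, 0), pair(a, 0))), pair(q(a), a))), pair(pair(0, q(a)), a))):
1. pair(a, g(g(pair(0, 0), pair(pair(0, pair(pair(a, 0), pair(a, 0))), pair(q(a), a))), pair(pair(0, q(a)), a)))  →  pair(a, g(pair(q(a), a), pair(pair(0, q(a)), a)))   [R4 at 2.1]
2. pair(a, g(pair(q(a), a), pair(pair(0, q(a)), a)))  →  pair(a, a)   [R4 at 2]

Reduce t₂ = pair(a, g(pair(pair(0, pair(0, 0)), 0), pair(pair(0, pair(0, 0)), a))):
1. pair(a, g(pair(pair(0, pair(0, 0)), 0), pair(pair(0, pair(0, 0)), a)))  →  pair(a, a)   [R4 at 2]

yes — NF(t₁) = pair(a, a), NF(t₂) = pair(a, a)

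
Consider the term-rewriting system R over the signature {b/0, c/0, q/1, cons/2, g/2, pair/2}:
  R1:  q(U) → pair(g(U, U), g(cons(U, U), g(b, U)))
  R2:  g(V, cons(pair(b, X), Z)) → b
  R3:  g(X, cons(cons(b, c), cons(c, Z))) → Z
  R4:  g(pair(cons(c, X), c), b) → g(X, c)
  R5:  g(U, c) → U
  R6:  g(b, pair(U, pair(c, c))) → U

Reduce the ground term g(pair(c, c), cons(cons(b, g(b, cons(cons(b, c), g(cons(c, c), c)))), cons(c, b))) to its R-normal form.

b

1. g(pair(c, c), cons(cons(b, g(b, cons(cons(b, c), g(cons(c, c), c)))), cons(c, b)))  →  g(pair(c, c), cons(cons(b, g(b, cons(cons(b, c), cons(c, c)))), cons(c, b)))   [R5 at 2.1.2.2.2]
2. g(pair(c, c), cons(cons(b, g(b, cons(cons(b, c), cons(c, c)))), cons(c, b)))  →  g(pair(c, c), cons(cons(b, c), cons(c, b)))   [R3 at 2.1.2]
3. g(pair(c, c), cons(cons(b, c), cons(c, b)))  →  b   [R3 at ε]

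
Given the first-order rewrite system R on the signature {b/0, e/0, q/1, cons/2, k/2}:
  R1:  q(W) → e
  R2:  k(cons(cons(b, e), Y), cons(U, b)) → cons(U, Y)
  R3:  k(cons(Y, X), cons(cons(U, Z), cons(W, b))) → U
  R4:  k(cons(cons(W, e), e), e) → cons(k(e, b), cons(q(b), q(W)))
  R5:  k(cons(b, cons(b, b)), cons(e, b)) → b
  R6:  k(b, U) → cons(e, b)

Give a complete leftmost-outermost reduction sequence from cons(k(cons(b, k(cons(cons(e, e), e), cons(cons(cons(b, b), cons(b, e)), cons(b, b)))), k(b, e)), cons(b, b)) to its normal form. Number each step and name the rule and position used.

1. cons(k(cons(b, k(cons(cons(e, e), e), cons(cons(cons(b, b), cons(b, e)), cons(b, b)))), k(b, e)), cons(b, b))  →  cons(k(cons(b, cons(b, b)), k(b, e)), cons(b, b))   [R3 at 1.1.2]
2. cons(k(cons(b, cons(b, b)), k(b, e)), cons(b, b))  →  cons(k(cons(b, cons(b, b)), cons(e, b)), cons(b, b))   [R6 at 1.2]
3. cons(k(cons(b, cons(b, b)), cons(e, b)), cons(b, b))  →  cons(b, cons(b, b))   [R5 at 1]

cons(b, cons(b, b))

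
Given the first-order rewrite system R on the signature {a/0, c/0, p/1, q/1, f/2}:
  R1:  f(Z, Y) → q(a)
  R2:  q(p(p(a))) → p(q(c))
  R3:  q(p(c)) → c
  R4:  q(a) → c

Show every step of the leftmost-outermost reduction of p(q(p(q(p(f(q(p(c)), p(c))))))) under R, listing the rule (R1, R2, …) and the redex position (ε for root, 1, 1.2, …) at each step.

p(c)

1. p(q(p(q(p(f(q(p(c)), p(c)))))))  →  p(q(p(q(p(q(a))))))   [R1 at 1.1.1.1.1]
2. p(q(p(q(p(q(a))))))  →  p(q(p(q(p(c)))))   [R4 at 1.1.1.1.1]
3. p(q(p(q(p(c)))))  →  p(q(p(c)))   [R3 at 1.1.1]
4. p(q(p(c)))  →  p(c)   [R3 at 1]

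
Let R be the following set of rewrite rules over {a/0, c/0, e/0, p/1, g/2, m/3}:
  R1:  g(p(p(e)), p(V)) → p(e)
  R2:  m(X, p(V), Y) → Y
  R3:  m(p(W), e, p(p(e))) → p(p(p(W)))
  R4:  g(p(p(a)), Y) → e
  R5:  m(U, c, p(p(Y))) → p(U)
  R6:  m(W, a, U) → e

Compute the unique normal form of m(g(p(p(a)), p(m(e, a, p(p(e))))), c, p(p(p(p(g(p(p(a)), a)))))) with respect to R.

p(e)

1. m(g(p(p(a)), p(m(e, a, p(p(e))))), c, p(p(p(p(g(p(p(a)), a))))))  →  p(g(p(p(a)), p(m(e, a, p(p(e))))))   [R5 at ε]
2. p(g(p(p(a)), p(m(e, a, p(p(e))))))  →  p(e)   [R4 at 1]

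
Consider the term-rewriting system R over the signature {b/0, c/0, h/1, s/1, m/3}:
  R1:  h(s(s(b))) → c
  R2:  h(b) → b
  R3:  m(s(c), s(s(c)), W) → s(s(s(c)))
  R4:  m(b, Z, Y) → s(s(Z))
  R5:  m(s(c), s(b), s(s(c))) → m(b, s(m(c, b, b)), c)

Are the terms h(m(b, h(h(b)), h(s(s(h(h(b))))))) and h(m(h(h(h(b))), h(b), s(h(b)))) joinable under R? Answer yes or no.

Reduce t₁ = h(m(b, h(h(b)), h(s(s(h(h(b))))))):
1. h(m(b, h(h(b)), h(s(s(h(h(b)))))))  →  h(s(s(h(h(b)))))   [R4 at 1]
2. h(s(s(h(h(b)))))  →  h(s(s(h(b))))   [R2 at 1.1.1.1]
3. h(s(s(h(b))))  →  h(s(s(b)))   [R2 at 1.1.1]
4. h(s(s(b)))  →  c   [R1 at ε]

Reduce t₂ = h(m(h(h(h(b))), h(b), s(h(b)))):
1. h(m(h(h(h(b))), h(b), s(h(b))))  →  h(m(h(h(b)), h(b), s(h(b))))   [R2 at 1.1.1.1]
2. h(m(h(h(b)), h(b), s(h(b))))  →  h(m(h(b), h(b), s(h(b))))   [R2 at 1.1.1]
3. h(m(h(b), h(b), s(h(b))))  →  h(m(b, h(b), s(h(b))))   [R2 at 1.1]
4. h(m(b, h(b), s(h(b))))  →  h(s(s(h(b))))   [R4 at 1]
5. h(s(s(h(b))))  →  h(s(s(b)))   [R2 at 1.1.1]
6. h(s(s(b)))  →  c   [R1 at ε]

yes — NF(t₁) = c, NF(t₂) = c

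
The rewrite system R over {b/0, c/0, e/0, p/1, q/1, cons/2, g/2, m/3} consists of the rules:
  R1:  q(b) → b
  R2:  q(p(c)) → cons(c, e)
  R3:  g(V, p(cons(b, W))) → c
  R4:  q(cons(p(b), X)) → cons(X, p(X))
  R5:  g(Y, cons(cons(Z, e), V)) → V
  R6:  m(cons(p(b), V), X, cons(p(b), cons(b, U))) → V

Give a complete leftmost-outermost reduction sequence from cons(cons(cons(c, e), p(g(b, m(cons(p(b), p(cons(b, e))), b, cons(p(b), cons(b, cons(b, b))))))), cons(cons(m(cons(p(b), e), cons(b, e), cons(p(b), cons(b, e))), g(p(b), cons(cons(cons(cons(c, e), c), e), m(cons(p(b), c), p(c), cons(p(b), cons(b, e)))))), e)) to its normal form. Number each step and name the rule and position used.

1. cons(cons(cons(c, e), p(g(b, m(cons(p(b), p(cons(b, e))), b, cons(p(b), cons(b, cons(b, b))))))), cons(cons(m(cons(p(b), e), cons(b, e), cons(p(b), cons(b, e))), g(p(b), cons(cons(cons(cons(c, e), c), e), m(cons(p(b), c), p(c), cons(p(b), cons(b, e)))))), e))  →  cons(cons(cons(c, e), p(g(b, p(cons(b, e))))), cons(cons(m(cons(p(b), e), cons(b, e), cons(p(b), cons(b, e))), g(p(b), cons(cons(cons(cons(c, e), c), e), m(cons(p(b), c), p(c), cons(p(b), cons(b, e)))))), e))   [R6 at 1.2.1.2]
2. cons(cons(cons(c, e), p(g(b, p(cons(b, e))))), cons(cons(m(cons(p(b), e), cons(b, e), cons(p(b), cons(b, e))), g(p(b), cons(cons(cons(cons(c, e), c), e), m(cons(p(b), c), p(c), cons(p(b), cons(b, e)))))), e))  →  cons(cons(cons(c, e), p(c)), cons(cons(m(cons(p(b), e), cons(b, e), cons(p(b), cons(b, e))), g(p(b), cons(cons(cons(cons(c, e), c), e), m(cons(p(b), c), p(c), cons(p(b), cons(b, e)))))), e))   [R3 at 1.2.1]
3. cons(cons(cons(c, e), p(c)), cons(cons(m(cons(p(b), e), cons(b, e), cons(p(b), cons(b, e))), g(p(b), cons(cons(cons(cons(c, e), c), e), m(cons(p(b), c), p(c), cons(p(b), cons(b, e)))))), e))  →  cons(cons(cons(c, e), p(c)), cons(cons(e, g(p(b), cons(cons(cons(cons(c, e), c), e), m(cons(p(b), c), p(c), cons(p(b), cons(b, e)))))), e))   [R6 at 2.1.1]
4. cons(cons(cons(c, e), p(c)), cons(cons(e, g(p(b), cons(cons(cons(cons(c, e), c), e), m(cons(p(b), c), p(c), cons(p(b), cons(b, e)))))), e))  →  cons(cons(cons(c, e), p(c)), cons(cons(e, m(cons(p(b), c), p(c), cons(p(b), cons(b, e)))), e))   [R5 at 2.1.2]
5. cons(cons(cons(c, e), p(c)), cons(cons(e, m(cons(p(b), c), p(c), cons(p(b), cons(b, e)))), e))  →  cons(cons(cons(c, e), p(c)), cons(cons(e, c), e))   [R6 at 2.1.2]

cons(cons(cons(c, e), p(c)), cons(cons(e, c), e))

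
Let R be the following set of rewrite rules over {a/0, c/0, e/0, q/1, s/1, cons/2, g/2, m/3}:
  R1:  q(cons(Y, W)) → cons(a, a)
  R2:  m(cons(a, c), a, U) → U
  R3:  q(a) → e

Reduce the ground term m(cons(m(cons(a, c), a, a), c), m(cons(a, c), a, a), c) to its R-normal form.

c

1. m(cons(m(cons(a, c), a, a), c), m(cons(a, c), a, a), c)  →  m(cons(a, c), m(cons(a, c), a, a), c)   [R2 at 1.1]
2. m(cons(a, c), m(cons(a, c), a, a), c)  →  m(cons(a, c), a, c)   [R2 at 2]
3. m(cons(a, c), a, c)  →  c   [R2 at ε]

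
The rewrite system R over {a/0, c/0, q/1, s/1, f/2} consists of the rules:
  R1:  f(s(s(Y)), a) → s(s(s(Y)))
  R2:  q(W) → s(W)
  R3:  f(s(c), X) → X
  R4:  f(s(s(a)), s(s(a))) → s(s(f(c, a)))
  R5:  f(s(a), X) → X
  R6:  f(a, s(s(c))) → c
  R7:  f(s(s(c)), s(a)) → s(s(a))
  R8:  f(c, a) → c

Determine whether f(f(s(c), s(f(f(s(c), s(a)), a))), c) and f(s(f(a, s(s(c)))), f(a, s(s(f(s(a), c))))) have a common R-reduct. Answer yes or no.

Reduce t₁ = f(f(s(c), s(f(f(s(c), s(a)), a))), c):
1. f(f(s(c), s(f(f(s(c), s(a)), a))), c)  →  f(s(f(f(s(c), s(a)), a)), c)   [R3 at 1]
2. f(s(f(f(s(c), s(a)), a)), c)  →  f(s(f(s(a), a)), c)   [R3 at 1.1.1]
3. f(s(f(s(a), a)), c)  →  f(s(a), c)   [R5 at 1.1]
4. f(s(a), c)  →  c   [R5 at ε]

Reduce t₂ = f(s(f(a, s(s(c)))), f(a, s(s(f(s(a), c))))):
1. f(s(f(a, s(s(c)))), f(a, s(s(f(s(a), c)))))  →  f(s(c), f(a, s(s(f(s(a), c)))))   [R6 at 1.1]
2. f(s(c), f(a, s(s(f(s(a), c)))))  →  f(a, s(s(f(s(a), c))))   [R3 at ε]
3. f(a, s(s(f(s(a), c))))  →  f(a, s(s(c)))   [R5 at 2.1.1]
4. f(a, s(s(c)))  →  c   [R6 at ε]

yes — NF(t₁) = c, NF(t₂) = c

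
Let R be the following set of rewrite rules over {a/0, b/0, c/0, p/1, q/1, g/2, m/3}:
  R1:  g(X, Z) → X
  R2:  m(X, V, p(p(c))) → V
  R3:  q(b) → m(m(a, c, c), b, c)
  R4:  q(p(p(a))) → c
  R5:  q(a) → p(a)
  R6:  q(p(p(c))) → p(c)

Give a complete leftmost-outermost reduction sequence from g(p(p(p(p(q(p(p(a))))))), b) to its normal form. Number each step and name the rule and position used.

1. g(p(p(p(p(q(p(p(a))))))), b)  →  p(p(p(p(q(p(p(a)))))))   [R1 at ε]
2. p(p(p(p(q(p(p(a)))))))  →  p(p(p(p(c))))   [R4 at 1.1.1.1]

p(p(p(p(c))))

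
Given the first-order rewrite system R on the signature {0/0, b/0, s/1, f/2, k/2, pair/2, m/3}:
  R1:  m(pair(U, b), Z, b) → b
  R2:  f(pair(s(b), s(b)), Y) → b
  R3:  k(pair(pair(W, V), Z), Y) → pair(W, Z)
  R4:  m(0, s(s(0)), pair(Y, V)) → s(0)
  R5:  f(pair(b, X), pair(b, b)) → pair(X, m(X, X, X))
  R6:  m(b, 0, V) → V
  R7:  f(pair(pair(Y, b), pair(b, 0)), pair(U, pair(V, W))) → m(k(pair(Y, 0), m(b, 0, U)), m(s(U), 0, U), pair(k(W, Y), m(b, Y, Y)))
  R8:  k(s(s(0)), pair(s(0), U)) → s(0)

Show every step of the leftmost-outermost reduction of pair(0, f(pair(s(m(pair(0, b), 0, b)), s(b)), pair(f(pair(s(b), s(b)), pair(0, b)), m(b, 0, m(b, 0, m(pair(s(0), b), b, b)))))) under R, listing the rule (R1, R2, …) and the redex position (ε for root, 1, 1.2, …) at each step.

1. pair(0, f(pair(s(m(pair(0, b), 0, b)), s(b)), pair(f(pair(s(b), s(b)), pair(0, b)), m(b, 0, m(b, 0, m(pair(s(0), b), b, b))))))  →  pair(0, f(pair(s(b), s(b)), pair(f(pair(s(b), s(b)), pair(0, b)), m(b, 0, m(b, 0, m(pair(s(0), b), b, b))))))   [R1 at 2.1.1.1]
2. pair(0, f(pair(s(b), s(b)), pair(f(pair(s(b), s(b)), pair(0, b)), m(b, 0, m(b, 0, m(pair(s(0), b), b, b))))))  →  pair(0, b)   [R2 at 2]

pair(0, b)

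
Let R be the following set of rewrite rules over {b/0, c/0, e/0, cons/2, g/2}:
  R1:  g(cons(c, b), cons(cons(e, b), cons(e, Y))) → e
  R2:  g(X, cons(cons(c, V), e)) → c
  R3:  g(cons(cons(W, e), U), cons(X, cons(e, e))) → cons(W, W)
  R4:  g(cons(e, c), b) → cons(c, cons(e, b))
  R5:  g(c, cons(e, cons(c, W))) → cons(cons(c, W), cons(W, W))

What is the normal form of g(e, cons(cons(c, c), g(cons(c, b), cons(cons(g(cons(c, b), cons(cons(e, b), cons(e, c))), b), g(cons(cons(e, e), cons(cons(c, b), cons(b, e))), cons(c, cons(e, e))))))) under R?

1. g(e, cons(cons(c, c), g(cons(c, b), cons(cons(g(cons(c, b), cons(cons(e, b), cons(e, c))), b), g(cons(cons(e, e), cons(cons(c, b), cons(b, e))), cons(c, cons(e, e)))))))  →  g(e, cons(cons(c, c), g(cons(c, b), cons(cons(e, b), g(cons(cons(e, e), cons(cons(c, b), cons(b, e))), cons(c, cons(e, e)))))))   [R1 at 2.2.2.1.1]
2. g(e, cons(cons(c, c), g(cons(c, b), cons(cons(e, b), g(cons(cons(e, e), cons(cons(c, b), cons(b, e))), cons(c, cons(e, e)))))))  →  g(e, cons(cons(c, c), g(cons(c, b), cons(cons(e, b), cons(e, e)))))   [R3 at 2.2.2.2]
3. g(e, cons(cons(c, c), g(cons(c, b), cons(cons(e, b), cons(e, e)))))  →  g(e, cons(cons(c, c), e))   [R1 at 2.2]
4. g(e, cons(cons(c, c), e))  →  c   [R2 at ε]

c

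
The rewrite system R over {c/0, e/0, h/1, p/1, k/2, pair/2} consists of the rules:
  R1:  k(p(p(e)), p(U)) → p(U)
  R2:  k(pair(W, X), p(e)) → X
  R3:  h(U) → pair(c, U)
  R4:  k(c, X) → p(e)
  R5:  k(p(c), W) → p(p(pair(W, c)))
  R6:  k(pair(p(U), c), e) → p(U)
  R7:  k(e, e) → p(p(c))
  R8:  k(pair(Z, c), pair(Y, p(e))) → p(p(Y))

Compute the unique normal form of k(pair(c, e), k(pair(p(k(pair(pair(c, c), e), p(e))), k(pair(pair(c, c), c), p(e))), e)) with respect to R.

e

1. k(pair(c, e), k(pair(p(k(pair(pair(c, c), e), p(e))), k(pair(pair(c, c), c), p(e))), e))  →  k(pair(c, e), k(pair(p(e), k(pair(pair(c, c), c), p(e))), e))   [R2 at 2.1.1.1]
2. k(pair(c, e), k(pair(p(e), k(pair(pair(c, c), c), p(e))), e))  →  k(pair(c, e), k(pair(p(e), c), e))   [R2 at 2.1.2]
3. k(pair(c, e), k(pair(p(e), c), e))  →  k(pair(c, e), p(e))   [R6 at 2]
4. k(pair(c, e), p(e))  →  e   [R2 at ε]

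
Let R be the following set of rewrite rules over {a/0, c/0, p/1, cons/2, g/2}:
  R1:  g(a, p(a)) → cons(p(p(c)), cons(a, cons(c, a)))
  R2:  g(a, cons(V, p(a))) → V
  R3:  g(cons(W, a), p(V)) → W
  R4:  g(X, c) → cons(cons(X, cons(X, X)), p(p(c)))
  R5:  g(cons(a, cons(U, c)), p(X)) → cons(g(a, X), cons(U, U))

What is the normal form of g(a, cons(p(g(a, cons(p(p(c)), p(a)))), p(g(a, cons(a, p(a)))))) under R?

p(p(p(c)))

1. g(a, cons(p(g(a, cons(p(p(c)), p(a)))), p(g(a, cons(a, p(a))))))  →  g(a, cons(p(p(p(c))), p(g(a, cons(a, p(a))))))   [R2 at 2.1.1]
2. g(a, cons(p(p(p(c))), p(g(a, cons(a, p(a))))))  →  g(a, cons(p(p(p(c))), p(a)))   [R2 at 2.2.1]
3. g(a, cons(p(p(p(c))), p(a)))  →  p(p(p(c)))   [R2 at ε]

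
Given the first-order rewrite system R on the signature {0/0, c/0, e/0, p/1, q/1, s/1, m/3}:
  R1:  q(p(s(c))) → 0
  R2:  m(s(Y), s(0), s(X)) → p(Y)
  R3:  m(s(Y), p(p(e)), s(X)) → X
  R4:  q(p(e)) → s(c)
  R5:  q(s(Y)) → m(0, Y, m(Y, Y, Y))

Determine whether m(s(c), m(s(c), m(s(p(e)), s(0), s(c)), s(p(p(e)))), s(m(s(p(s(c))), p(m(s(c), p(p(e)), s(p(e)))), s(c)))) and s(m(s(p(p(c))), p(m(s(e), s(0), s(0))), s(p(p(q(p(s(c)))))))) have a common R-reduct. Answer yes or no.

Reduce t₁ = m(s(c), m(s(c), m(s(p(e)), s(0), s(c)), s(p(p(e)))), s(m(s(p(s(c))), p(m(s(c), p(p(e)), s(p(e)))), s(c)))):
1. m(s(c), m(s(c), m(s(p(e)), s(0), s(c)), s(p(p(e)))), s(m(s(p(s(c))), p(m(s(c), p(p(e)), s(p(e)))), s(c))))  →  m(s(c), m(s(c), p(p(e)), s(p(p(e)))), s(m(s(p(s(c))), p(m(s(c), p(p(e)), s(p(e)))), s(c))))   [R2 at 2.2]
2. m(s(c), m(s(c), p(p(e)), s(p(p(e)))), s(m(s(p(s(c))), p(m(s(c), p(p(e)), s(p(e)))), s(c))))  →  m(s(c), p(p(e)), s(m(s(p(s(c))), p(m(s(c), p(p(e)), s(p(e)))), s(c))))   [R3 at 2]
3. m(s(c), p(p(e)), s(m(s(p(s(c))), p(m(s(c), p(p(e)), s(p(e)))), s(c))))  →  m(s(p(s(c))), p(m(s(c), p(p(e)), s(p(e)))), s(c))   [R3 at ε]
4. m(s(p(s(c))), p(m(s(c), p(p(e)), s(p(e)))), s(c))  →  m(s(p(s(c))), p(p(e)), s(c))   [R3 at 2.1]
5. m(s(p(s(c))), p(p(e)), s(c))  →  c   [R3 at ε]

Reduce t₂ = s(m(s(p(p(c))), p(m(s(e), s(0), s(0))), s(p(p(q(p(s(c)))))))):
1. s(m(s(p(p(c))), p(m(s(e), s(0), s(0))), s(p(p(q(p(s(c))))))))  →  s(m(s(p(p(c))), p(p(e)), s(p(p(q(p(s(c))))))))   [R2 at 1.2.1]
2. s(m(s(p(p(c))), p(p(e)), s(p(p(q(p(s(c))))))))  →  s(p(p(q(p(s(c))))))   [R3 at 1]
3. s(p(p(q(p(s(c))))))  →  s(p(p(0)))   [R1 at 1.1.1]

no — NF(t₁) = c, NF(t₂) = s(p(p(0)))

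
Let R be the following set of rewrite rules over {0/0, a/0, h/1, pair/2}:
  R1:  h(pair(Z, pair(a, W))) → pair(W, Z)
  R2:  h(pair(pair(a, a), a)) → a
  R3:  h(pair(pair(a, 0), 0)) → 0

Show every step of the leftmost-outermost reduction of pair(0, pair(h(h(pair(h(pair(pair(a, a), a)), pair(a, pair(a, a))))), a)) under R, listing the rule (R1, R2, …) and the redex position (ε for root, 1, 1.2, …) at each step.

1. pair(0, pair(h(h(pair(h(pair(pair(a, a), a)), pair(a, pair(a, a))))), a))  →  pair(0, pair(h(pair(pair(a, a), h(pair(pair(a, a), a)))), a))   [R1 at 2.1.1]
2. pair(0, pair(h(pair(pair(a, a), h(pair(pair(a, a), a)))), a))  →  pair(0, pair(h(pair(pair(a, a), a)), a))   [R2 at 2.1.1.2]
3. pair(0, pair(h(pair(pair(a, a), a)), a))  →  pair(0, pair(a, a))   [R2 at 2.1]

pair(0, pair(a, a))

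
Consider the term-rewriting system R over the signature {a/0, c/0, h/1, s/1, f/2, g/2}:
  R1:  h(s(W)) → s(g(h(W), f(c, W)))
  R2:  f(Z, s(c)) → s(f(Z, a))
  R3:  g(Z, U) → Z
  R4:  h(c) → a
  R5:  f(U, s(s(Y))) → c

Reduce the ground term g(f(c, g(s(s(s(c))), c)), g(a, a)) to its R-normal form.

1. g(f(c, g(s(s(s(c))), c)), g(a, a))  →  f(c, g(s(s(s(c))), c))   [R3 at ε]
2. f(c, g(s(s(s(c))), c))  →  f(c, s(s(s(c))))   [R3 at 2]
3. f(c, s(s(s(c))))  →  c   [R5 at ε]

c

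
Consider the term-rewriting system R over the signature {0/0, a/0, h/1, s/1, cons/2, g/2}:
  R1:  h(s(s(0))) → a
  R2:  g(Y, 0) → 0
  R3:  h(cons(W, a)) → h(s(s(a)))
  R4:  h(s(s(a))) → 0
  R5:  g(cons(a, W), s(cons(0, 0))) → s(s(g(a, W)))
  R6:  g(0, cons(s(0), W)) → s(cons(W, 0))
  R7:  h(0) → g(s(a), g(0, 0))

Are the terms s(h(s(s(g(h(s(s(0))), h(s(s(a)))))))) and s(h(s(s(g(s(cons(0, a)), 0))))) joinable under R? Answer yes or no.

yes — NF(t₁) = s(a), NF(t₂) = s(a)

Reduce t₁ = s(h(s(s(g(h(s(s(0))), h(s(s(a)))))))):
1. s(h(s(s(g(h(s(s(0))), h(s(s(a))))))))  →  s(h(s(s(g(a, h(s(s(a))))))))   [R1 at 1.1.1.1.1]
2. s(h(s(s(g(a, h(s(s(a))))))))  →  s(h(s(s(g(a, 0)))))   [R4 at 1.1.1.1.2]
3. s(h(s(s(g(a, 0)))))  →  s(h(s(s(0))))   [R2 at 1.1.1.1]
4. s(h(s(s(0))))  →  s(a)   [R1 at 1]

Reduce t₂ = s(h(s(s(g(s(cons(0, a)), 0))))):
1. s(h(s(s(g(s(cons(0, a)), 0)))))  →  s(h(s(s(0))))   [R2 at 1.1.1.1]
2. s(h(s(s(0))))  →  s(a)   [R1 at 1]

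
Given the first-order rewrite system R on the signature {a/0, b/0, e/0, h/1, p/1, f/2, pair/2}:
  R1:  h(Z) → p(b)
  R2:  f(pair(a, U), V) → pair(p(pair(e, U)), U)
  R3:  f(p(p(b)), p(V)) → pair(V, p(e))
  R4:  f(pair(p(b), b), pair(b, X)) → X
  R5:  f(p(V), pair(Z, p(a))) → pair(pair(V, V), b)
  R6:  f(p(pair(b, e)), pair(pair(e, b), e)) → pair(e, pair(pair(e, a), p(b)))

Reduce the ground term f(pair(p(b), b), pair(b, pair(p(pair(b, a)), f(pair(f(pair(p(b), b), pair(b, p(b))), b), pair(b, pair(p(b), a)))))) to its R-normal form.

1. f(pair(p(b), b), pair(b, pair(p(pair(b, a)), f(pair(f(pair(p(b), b), pair(b, p(b))), b), pair(b, pair(p(b), a))))))  →  pair(p(pair(b, a)), f(pair(f(pair(p(b), b), pair(b, p(b))), b), pair(b, pair(p(b), a))))   [R4 at ε]
2. pair(p(pair(b, a)), f(pair(f(pair(p(b), b), pair(b, p(b))), b), pair(b, pair(p(b), a))))  →  pair(p(pair(b, a)), f(pair(p(b), b), pair(b, pair(p(b), a))))   [R4 at 2.1.1]
3. pair(p(pair(b, a)), f(pair(p(b), b), pair(b, pair(p(b), a))))  →  pair(p(pair(b, a)), pair(p(b), a))   [R4 at 2]

pair(p(pair(b, a)), pair(p(b), a))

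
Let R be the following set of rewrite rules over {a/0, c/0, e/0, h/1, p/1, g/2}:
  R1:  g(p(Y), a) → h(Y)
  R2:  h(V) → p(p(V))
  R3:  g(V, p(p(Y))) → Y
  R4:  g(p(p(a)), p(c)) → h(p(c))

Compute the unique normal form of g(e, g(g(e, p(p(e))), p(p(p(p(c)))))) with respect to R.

1. g(e, g(g(e, p(p(e))), p(p(p(p(c))))))  →  g(e, p(p(c)))   [R3 at 2]
2. g(e, p(p(c)))  →  c   [R3 at ε]

c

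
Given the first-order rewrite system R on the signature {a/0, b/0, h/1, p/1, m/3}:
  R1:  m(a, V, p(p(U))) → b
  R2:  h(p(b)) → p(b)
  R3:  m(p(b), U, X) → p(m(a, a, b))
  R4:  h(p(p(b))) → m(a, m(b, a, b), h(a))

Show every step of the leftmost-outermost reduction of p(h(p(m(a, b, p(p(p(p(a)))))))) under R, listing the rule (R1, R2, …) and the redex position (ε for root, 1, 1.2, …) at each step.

1. p(h(p(m(a, b, p(p(p(p(a))))))))  →  p(h(p(b)))   [R1 at 1.1.1]
2. p(h(p(b)))  →  p(p(b))   [R2 at 1]

p(p(b))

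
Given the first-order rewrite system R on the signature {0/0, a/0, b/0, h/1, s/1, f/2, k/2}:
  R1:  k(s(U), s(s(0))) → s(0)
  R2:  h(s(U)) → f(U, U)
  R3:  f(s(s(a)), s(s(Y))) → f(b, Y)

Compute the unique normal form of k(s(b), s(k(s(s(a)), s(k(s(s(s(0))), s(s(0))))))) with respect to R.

s(0)

1. k(s(b), s(k(s(s(a)), s(k(s(s(s(0))), s(s(0)))))))  →  k(s(b), s(k(s(s(a)), s(s(0)))))   [R1 at 2.1.2.1]
2. k(s(b), s(k(s(s(a)), s(s(0)))))  →  k(s(b), s(s(0)))   [R1 at 2.1]
3. k(s(b), s(s(0)))  →  s(0)   [R1 at ε]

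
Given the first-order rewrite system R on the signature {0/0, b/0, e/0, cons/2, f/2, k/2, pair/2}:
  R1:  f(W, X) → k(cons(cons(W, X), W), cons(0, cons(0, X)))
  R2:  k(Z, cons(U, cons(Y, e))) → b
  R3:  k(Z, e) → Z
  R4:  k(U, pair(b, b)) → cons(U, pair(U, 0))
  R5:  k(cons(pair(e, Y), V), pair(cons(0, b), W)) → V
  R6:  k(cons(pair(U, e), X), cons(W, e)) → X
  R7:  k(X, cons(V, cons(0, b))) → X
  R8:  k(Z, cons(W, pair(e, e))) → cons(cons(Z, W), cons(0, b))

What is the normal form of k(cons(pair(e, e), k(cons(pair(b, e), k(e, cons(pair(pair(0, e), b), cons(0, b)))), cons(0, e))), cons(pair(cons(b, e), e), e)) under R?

1. k(cons(pair(e, e), k(cons(pair(b, e), k(e, cons(pair(pair(0, e), b), cons(0, b)))), cons(0, e))), cons(pair(cons(b, e), e), e))  →  k(cons(pair(b, e), k(e, cons(pair(pair(0, e), b), cons(0, b)))), cons(0, e))   [R6 at ε]
2. k(cons(pair(b, e), k(e, cons(pair(pair(0, e), b), cons(0, b)))), cons(0, e))  →  k(e, cons(pair(pair(0, e), b), cons(0, b)))   [R6 at ε]
3. k(e, cons(pair(pair(0, e), b), cons(0, b)))  →  e   [R7 at ε]

e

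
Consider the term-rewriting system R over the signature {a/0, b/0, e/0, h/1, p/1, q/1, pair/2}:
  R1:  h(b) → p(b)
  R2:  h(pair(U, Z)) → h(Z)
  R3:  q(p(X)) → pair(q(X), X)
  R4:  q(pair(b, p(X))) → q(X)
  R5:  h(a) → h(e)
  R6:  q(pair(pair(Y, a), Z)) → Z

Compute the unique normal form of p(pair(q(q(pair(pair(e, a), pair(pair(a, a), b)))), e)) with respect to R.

1. p(pair(q(q(pair(pair(e, a), pair(pair(a, a), b)))), e))  →  p(pair(q(pair(pair(a, a), b)), e))   [R6 at 1.1.1]
2. p(pair(q(pair(pair(a, a), b)), e))  →  p(pair(b, e))   [R6 at 1.1]

p(pair(b, e))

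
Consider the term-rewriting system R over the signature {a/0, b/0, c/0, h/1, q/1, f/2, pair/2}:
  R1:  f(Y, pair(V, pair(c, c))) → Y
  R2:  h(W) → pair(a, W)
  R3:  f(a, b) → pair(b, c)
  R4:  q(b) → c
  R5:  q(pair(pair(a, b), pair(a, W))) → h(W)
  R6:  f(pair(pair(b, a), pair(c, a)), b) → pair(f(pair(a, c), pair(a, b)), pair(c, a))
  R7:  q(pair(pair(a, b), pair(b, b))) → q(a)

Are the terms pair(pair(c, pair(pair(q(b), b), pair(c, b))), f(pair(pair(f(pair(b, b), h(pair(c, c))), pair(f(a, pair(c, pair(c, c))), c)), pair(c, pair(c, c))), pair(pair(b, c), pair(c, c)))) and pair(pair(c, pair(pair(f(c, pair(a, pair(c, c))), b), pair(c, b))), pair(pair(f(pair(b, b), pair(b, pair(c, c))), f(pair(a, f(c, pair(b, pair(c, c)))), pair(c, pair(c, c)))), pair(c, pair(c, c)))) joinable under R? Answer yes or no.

yes — NF(t₁) = pair(pair(c, pair(pair(c, b), pair(c, b))), pair(pair(pair(b, b), pair(a, c)), pair(c, pair(c, c)))), NF(t₂) = pair(pair(c, pair(pair(c, b), pair(c, b))), pair(pair(pair(b, b), pair(a, c)), pair(c, pair(c, c))))

Reduce t₁ = pair(pair(c, pair(pair(q(b), b), pair(c, b))), f(pair(pair(f(pair(b, b), h(pair(c, c))), pair(f(a, pair(c, pair(c, c))), c)), pair(c, pair(c, c))), pair(pair(b, c), pair(c, c)))):
1. pair(pair(c, pair(pair(q(b), b), pair(c, b))), f(pair(pair(f(pair(b, b), h(pair(c, c))), pair(f(a, pair(c, pair(c, c))), c)), pair(c, pair(c, c))), pair(pair(b, c), pair(c, c))))  →  pair(pair(c, pair(pair(c, b), pair(c, b))), f(pair(pair(f(pair(b, b), h(pair(c, c))), pair(f(a, pair(c, pair(c, c))), c)), pair(c, pair(c, c))), pair(pair(b, c), pair(c, c))))   [R4 at 1.2.1.1]
2. pair(pair(c, pair(pair(c, b), pair(c, b))), f(pair(pair(f(pair(b, b), h(pair(c, c))), pair(f(a, pair(c, pair(c, c))), c)), pair(c, pair(c, c))), pair(pair(b, c), pair(c, c))))  →  pair(pair(c, pair(pair(c, b), pair(c, b))), pair(pair(f(pair(b, b), h(pair(c, c))), pair(f(a, pair(c, pair(c, c))), c)), pair(c, pair(c, c))))   [R1 at 2]
3. pair(pair(c, pair(pair(c, b), pair(c, b))), pair(pair(f(pair(b, b), h(pair(c, c))), pair(f(a, pair(c, pair(c, c))), c)), pair(c, pair(c, c))))  →  pair(pair(c, pair(pair(c, b), pair(c, b))), pair(pair(f(pair(b, b), pair(a, pair(c, c))), pair(f(a, pair(c, pair(c, c))), c)), pair(c, pair(c, c))))   [R2 at 2.1.1.2]
4. pair(pair(c, pair(pair(c, b), pair(c, b))), pair(pair(f(pair(b, b), pair(a, pair(c, c))), pair(f(a, pair(c, pair(c, c))), c)), pair(c, pair(c, c))))  →  pair(pair(c, pair(pair(c, b), pair(c, b))), pair(pair(pair(b, b), pair(f(a, pair(c, pair(c, c))), c)), pair(c, pair(c, c))))   [R1 at 2.1.1]
5. pair(pair(c, pair(pair(c, b), pair(c, b))), pair(pair(pair(b, b), pair(f(a, pair(c, pair(c, c))), c)), pair(c, pair(c, c))))  →  pair(pair(c, pair(pair(c, b), pair(c, b))), pair(pair(pair(b, b), pair(a, c)), pair(c, pair(c, c))))   [R1 at 2.1.2.1]

Reduce t₂ = pair(pair(c, pair(pair(f(c, pair(a, pair(c, c))), b), pair(c, b))), pair(pair(f(pair(b, b), pair(b, pair(c, c))), f(pair(a, f(c, pair(b, pair(c, c)))), pair(c, pair(c, c)))), pair(c, pair(c, c)))):
1. pair(pair(c, pair(pair(f(c, pair(a, pair(c, c))), b), pair(c, b))), pair(pair(f(pair(b, b), pair(b, pair(c, c))), f(pair(a, f(c, pair(b, pair(c, c)))), pair(c, pair(c, c)))), pair(c, pair(c, c))))  →  pair(pair(c, pair(pair(c, b), pair(c, b))), pair(pair(f(pair(b, b), pair(b, pair(c, c))), f(pair(a, f(c, pair(b, pair(c, c)))), pair(c, pair(c, c)))), pair(c, pair(c, c))))   [R1 at 1.2.1.1]
2. pair(pair(c, pair(pair(c, b), pair(c, b))), pair(pair(f(pair(b, b), pair(b, pair(c, c))), f(pair(a, f(c, pair(b, pair(c, c)))), pair(c, pair(c, c)))), pair(c, pair(c, c))))  →  pair(pair(c, pair(pair(c, b), pair(c, b))), pair(pair(pair(b, b), f(pair(a, f(c, pair(b, pair(c, c)))), pair(c, pair(c, c)))), pair(c, pair(c, c))))   [R1 at 2.1.1]
3. pair(pair(c, pair(pair(c, b), pair(c, b))), pair(pair(pair(b, b), f(pair(a, f(c, pair(b, pair(c, c)))), pair(c, pair(c, c)))), pair(c, pair(c, c))))  →  pair(pair(c, pair(pair(c, b), pair(c, b))), pair(pair(pair(b, b), pair(a, f(c, pair(b, pair(c, c))))), pair(c, pair(c, c))))   [R1 at 2.1.2]
4. pair(pair(c, pair(pair(c, b), pair(c, b))), pair(pair(pair(b, b), pair(a, f(c, pair(b, pair(c, c))))), pair(c, pair(c, c))))  →  pair(pair(c, pair(pair(c, b), pair(c, b))), pair(pair(pair(b, b), pair(a, c)), pair(c, pair(c, c))))   [R1 at 2.1.2.2]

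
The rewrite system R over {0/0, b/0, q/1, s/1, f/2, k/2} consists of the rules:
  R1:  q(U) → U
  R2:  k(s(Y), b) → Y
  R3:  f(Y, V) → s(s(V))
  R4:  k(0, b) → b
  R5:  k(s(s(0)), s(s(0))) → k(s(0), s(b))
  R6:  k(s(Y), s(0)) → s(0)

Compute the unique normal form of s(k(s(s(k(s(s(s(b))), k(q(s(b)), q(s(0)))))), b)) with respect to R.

s(s(s(0)))

1. s(k(s(s(k(s(s(s(b))), k(q(s(b)), q(s(0)))))), b))  →  s(s(k(s(s(s(b))), k(q(s(b)), q(s(0))))))   [R2 at 1]
2. s(s(k(s(s(s(b))), k(q(s(b)), q(s(0))))))  →  s(s(k(s(s(s(b))), k(s(b), q(s(0))))))   [R1 at 1.1.2.1]
3. s(s(k(s(s(s(b))), k(s(b), q(s(0))))))  →  s(s(k(s(s(s(b))), k(s(b), s(0)))))   [R1 at 1.1.2.2]
4. s(s(k(s(s(s(b))), k(s(b), s(0)))))  →  s(s(k(s(s(s(b))), s(0))))   [R6 at 1.1.2]
5. s(s(k(s(s(s(b))), s(0))))  →  s(s(s(0)))   [R6 at 1.1]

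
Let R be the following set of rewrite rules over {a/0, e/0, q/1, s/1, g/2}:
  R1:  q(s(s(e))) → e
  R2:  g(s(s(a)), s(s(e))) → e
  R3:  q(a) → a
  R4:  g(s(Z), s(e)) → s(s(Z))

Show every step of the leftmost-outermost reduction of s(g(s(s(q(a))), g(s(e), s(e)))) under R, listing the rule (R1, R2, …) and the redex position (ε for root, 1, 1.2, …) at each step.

s(e)

1. s(g(s(s(q(a))), g(s(e), s(e))))  →  s(g(s(s(a)), g(s(e), s(e))))   [R3 at 1.1.1.1]
2. s(g(s(s(a)), g(s(e), s(e))))  →  s(g(s(s(a)), s(s(e))))   [R4 at 1.2]
3. s(g(s(s(a)), s(s(e))))  →  s(e)   [R2 at 1]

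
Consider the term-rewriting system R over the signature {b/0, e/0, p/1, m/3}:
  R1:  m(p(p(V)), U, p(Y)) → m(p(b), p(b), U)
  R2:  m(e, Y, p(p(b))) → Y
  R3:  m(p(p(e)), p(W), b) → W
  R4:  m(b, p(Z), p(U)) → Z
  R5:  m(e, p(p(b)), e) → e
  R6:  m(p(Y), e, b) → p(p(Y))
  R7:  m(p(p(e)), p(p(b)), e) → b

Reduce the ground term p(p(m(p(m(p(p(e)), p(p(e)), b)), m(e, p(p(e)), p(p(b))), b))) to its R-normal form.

1. p(p(m(p(m(p(p(e)), p(p(e)), b)), m(e, p(p(e)), p(p(b))), b)))  →  p(p(m(p(p(e)), m(e, p(p(e)), p(p(b))), b)))   [R3 at 1.1.1.1]
2. p(p(m(p(p(e)), m(e, p(p(e)), p(p(b))), b)))  →  p(p(m(p(p(e)), p(p(e)), b)))   [R2 at 1.1.2]
3. p(p(m(p(p(e)), p(p(e)), b)))  →  p(p(p(e)))   [R3 at 1.1]

p(p(p(e)))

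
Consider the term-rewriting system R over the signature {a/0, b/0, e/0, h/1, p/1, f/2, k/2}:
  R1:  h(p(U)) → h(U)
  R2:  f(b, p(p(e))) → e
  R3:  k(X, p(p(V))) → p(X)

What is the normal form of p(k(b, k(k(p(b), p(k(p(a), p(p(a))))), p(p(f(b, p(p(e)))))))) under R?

p(p(b))

1. p(k(b, k(k(p(b), p(k(p(a), p(p(a))))), p(p(f(b, p(p(e))))))))  →  p(k(b, p(k(p(b), p(k(p(a), p(p(a))))))))   [R3 at 1.2]
2. p(k(b, p(k(p(b), p(k(p(a), p(p(a))))))))  →  p(k(b, p(k(p(b), p(p(p(a)))))))   [R3 at 1.2.1.2.1]
3. p(k(b, p(k(p(b), p(p(p(a)))))))  →  p(k(b, p(p(p(b)))))   [R3 at 1.2.1]
4. p(k(b, p(p(p(b)))))  →  p(p(b))   [R3 at 1]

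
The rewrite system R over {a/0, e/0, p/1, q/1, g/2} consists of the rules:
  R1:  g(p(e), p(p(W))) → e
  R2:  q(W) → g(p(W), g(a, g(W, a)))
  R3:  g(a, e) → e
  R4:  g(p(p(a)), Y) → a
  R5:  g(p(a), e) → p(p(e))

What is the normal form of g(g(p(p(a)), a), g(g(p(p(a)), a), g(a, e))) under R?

e

1. g(g(p(p(a)), a), g(g(p(p(a)), a), g(a, e)))  →  g(a, g(g(p(p(a)), a), g(a, e)))   [R4 at 1]
2. g(a, g(g(p(p(a)), a), g(a, e)))  →  g(a, g(a, g(a, e)))   [R4 at 2.1]
3. g(a, g(a, g(a, e)))  →  g(a, g(a, e))   [R3 at 2.2]
4. g(a, g(a, e))  →  g(a, e)   [R3 at 2]
5. g(a, e)  →  e   [R3 at ε]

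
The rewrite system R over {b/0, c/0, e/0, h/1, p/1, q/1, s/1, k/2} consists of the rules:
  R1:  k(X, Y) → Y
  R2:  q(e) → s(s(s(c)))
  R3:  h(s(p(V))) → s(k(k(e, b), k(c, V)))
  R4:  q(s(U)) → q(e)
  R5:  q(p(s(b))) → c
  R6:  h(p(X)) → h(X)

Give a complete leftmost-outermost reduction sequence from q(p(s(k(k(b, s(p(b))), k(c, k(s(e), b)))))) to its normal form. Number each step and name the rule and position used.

1. q(p(s(k(k(b, s(p(b))), k(c, k(s(e), b))))))  →  q(p(s(k(c, k(s(e), b)))))   [R1 at 1.1.1]
2. q(p(s(k(c, k(s(e), b)))))  →  q(p(s(k(s(e), b))))   [R1 at 1.1.1]
3. q(p(s(k(s(e), b))))  →  q(p(s(b)))   [R1 at 1.1.1]
4. q(p(s(b)))  →  c   [R5 at ε]

c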